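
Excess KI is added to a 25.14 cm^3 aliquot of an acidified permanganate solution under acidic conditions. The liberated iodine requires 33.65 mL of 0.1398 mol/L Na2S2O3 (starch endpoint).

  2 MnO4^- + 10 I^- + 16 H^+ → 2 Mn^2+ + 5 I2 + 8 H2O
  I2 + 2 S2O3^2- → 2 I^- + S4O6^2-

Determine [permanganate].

n(S2O3^2-) = 0.03365 × 0.1398 = 4.704 × 10^-3 mol
n(I2) = n(S2O3^2-)/2 = 2.352 × 10^-3 mol
From the 2:5 ratio, n(MnO4^-) in the aliquot = 2/5 × 2.352 × 10^-3 = 9.409 × 10^-4 mol
[MnO4^-] = 9.409 × 10^-4 / 0.02514 = 0.03742 mol/L

0.03742 mol/L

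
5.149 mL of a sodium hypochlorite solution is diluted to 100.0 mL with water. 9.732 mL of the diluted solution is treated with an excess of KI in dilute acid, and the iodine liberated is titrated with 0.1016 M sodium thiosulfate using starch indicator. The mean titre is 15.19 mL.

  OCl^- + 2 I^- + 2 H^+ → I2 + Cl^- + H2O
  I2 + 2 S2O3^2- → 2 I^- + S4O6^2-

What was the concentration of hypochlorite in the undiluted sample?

1.540 M

n(S2O3^2-) = 0.01519 × 0.1016 = 1.543 × 10^-3 mol
n(I2) = n(S2O3^2-)/2 = 7.717 × 10^-4 mol
n(OCl^-) in the aliquot = 7.717 × 10^-4 mol (1:1 ratio)
[OCl^-]_dilute = 7.717 × 10^-4 / 0.009732 = 0.07929 mol/L
[OCl^-]_original = 0.07929 × 100.0/5.149 = 1.540 mol/L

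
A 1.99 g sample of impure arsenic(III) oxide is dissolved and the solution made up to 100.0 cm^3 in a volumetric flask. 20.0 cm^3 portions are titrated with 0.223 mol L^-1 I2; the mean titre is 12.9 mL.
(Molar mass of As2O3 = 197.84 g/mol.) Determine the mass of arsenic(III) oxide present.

1.42 g

As2O3 + 2 I2 + 2 H2O → As2O5 + 4 HI
n(I2) per titration = 0.0129 × 0.223 = 2.88 × 10^-3 mol
From the 1:2 ratio, n(As2O3) in each aliquot = 1/2 × 2.88 × 10^-3 = 1.44 × 10^-3 mol
n(As2O3) in the whole flask = 1.44 × 10^-3 × 100.0/20.0 = 7.19 × 10^-3 mol
mass of As2O3 = 7.19 × 10^-3 × 197.84 = 1.42 g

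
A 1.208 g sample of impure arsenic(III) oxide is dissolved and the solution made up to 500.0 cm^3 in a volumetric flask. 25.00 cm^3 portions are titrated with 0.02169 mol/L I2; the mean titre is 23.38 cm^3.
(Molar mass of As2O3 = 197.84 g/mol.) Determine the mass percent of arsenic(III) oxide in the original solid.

As2O3 + 2 I2 + 2 H2O → As2O5 + 4 HI
n(I2) per titration = 0.02338 × 0.02169 = 5.071 × 10^-4 mol
From the 1:2 ratio, n(As2O3) in each aliquot = 1/2 × 5.071 × 10^-4 = 2.536 × 10^-4 mol
n(As2O3) in the whole flask = 2.536 × 10^-4 × 500.0/25.00 = 5.071 × 10^-3 mol
mass of As2O3 = 5.071 × 10^-3 × 197.84 = 1.003 g
% As2O3 = 1.003 / 1.208 × 100 = 83.05 %

83.05 %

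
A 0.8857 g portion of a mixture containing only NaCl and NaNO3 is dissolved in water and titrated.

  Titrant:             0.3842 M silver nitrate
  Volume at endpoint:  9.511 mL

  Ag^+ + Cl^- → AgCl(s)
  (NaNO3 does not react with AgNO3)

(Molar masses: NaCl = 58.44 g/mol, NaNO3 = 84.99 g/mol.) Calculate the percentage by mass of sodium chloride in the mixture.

24.11 %

n(AgNO3) = 0.009511 × 0.3842 = 3.654 × 10^-3 mol
Let x = n(NaCl), y = n(NaNO3).
Titrant: 1x = 3.654 × 10^-3;  mass: 58.44x + 84.99y = 0.8857
Solving, x = 3.654 × 10^-3 mol, y = 7.909 × 10^-3 mol
mass of NaCl = 3.654 × 10^-3 × 58.44 = 0.2135 g
% NaCl = 0.2135 / 0.8857 × 100 = 24.11 %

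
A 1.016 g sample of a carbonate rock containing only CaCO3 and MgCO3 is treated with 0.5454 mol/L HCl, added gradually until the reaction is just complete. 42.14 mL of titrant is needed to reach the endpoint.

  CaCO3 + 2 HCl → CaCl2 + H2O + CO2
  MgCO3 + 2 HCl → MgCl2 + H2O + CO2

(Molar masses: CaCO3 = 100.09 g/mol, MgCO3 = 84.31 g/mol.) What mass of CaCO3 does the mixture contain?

0.2990 g

n(HCl) = 0.04214 × 0.5454 = 0.02298 mol
Let x = n(CaCO3), y = n(MgCO3).
Titrant: 2x + 2y = 0.02298;  mass: 100.09x + 84.31y = 1.016
Solving, x = 2.988 × 10^-3 mol, y = 8.504 × 10^-3 mol
mass of CaCO3 = 2.988 × 10^-3 × 100.09 = 0.2990 g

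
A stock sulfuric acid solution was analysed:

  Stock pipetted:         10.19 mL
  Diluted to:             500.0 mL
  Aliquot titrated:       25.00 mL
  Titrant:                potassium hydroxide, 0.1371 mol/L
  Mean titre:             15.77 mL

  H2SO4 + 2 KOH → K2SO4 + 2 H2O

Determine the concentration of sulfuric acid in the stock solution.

2.122 mol/L

n(KOH) = 0.01577 × 0.1371 = 2.162 × 10^-3 mol
From the 1:2 ratio, n(H2SO4) in the aliquot = 1/2 × 2.162 × 10^-3 = 1.081 × 10^-3 mol
[H2SO4]_dilute = 1.081 × 10^-3 / 0.02500 = 0.04324 mol/L
Dilution factor = 500.0 / 10.19 = 49.07
[H2SO4]_stock = 0.04324 × 49.07 = 2.122 mol/L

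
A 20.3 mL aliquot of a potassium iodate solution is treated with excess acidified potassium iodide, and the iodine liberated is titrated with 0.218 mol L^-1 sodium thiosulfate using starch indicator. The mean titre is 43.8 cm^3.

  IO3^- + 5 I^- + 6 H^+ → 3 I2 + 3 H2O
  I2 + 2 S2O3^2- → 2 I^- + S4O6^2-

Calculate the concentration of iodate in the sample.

0.0784 mol/L

n(S2O3^2-) = 0.0438 × 0.218 = 9.55 × 10^-3 mol
n(I2) = n(S2O3^2-)/2 = 4.77 × 10^-3 mol
From the 1:3 ratio, n(IO3^-) in the aliquot = 1/3 × 4.77 × 10^-3 = 1.59 × 10^-3 mol
[IO3^-] = 1.59 × 10^-3 / 0.0203 = 0.0784 mol/L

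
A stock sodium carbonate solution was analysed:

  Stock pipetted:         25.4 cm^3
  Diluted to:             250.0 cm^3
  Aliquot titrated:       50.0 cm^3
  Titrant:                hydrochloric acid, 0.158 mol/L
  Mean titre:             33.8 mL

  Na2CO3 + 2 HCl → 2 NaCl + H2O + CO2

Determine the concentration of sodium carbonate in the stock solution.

0.526 mol/L

n(HCl) = 0.0338 × 0.158 = 5.34 × 10^-3 mol
From the 1:2 ratio, n(Na2CO3) in the aliquot = 1/2 × 5.34 × 10^-3 = 2.67 × 10^-3 mol
[Na2CO3]_dilute = 2.67 × 10^-3 / 0.0500 = 0.0534 mol/L
Dilution factor = 250.0 / 25.4 = 9.843
[Na2CO3]_stock = 0.0534 × 9.843 = 0.526 mol/L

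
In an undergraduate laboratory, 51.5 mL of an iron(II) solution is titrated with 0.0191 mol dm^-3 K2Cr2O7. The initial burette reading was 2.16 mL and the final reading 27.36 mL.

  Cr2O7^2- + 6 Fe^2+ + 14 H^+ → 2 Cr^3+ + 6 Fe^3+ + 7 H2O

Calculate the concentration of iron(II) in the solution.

0.0561 mol/L

n(K2Cr2O7) = 0.0252 L × 0.0191 mol/L = 4.81 × 10^-4 mol
From the 6:1 mole ratio, n(Fe2+) = 6/1 × 4.81 × 10^-4 = 2.89 × 10^-3 mol
[Fe2+] = 2.89 × 10^-3 mol / 0.0515 L = 0.0561 mol/L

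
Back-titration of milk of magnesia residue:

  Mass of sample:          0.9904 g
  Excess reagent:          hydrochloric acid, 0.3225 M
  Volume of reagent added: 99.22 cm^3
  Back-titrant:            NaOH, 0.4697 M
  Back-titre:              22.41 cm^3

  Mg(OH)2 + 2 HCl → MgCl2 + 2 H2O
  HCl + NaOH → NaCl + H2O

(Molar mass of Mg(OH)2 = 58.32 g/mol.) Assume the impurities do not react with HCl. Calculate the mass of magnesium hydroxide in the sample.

n(HCl) added = 0.09922 × 0.3225 = 0.03200 mol
n(NaOH) used in back-titration = 0.02241 × 0.4697 = 0.01053 mol
n(HCl) left over = 0.01053 mol (1:1 ratio)
n(HCl) consumed by analyte = 0.03200 − 0.01053 = 0.02147 mol
From the 1:2 ratio, n(Mg(OH)2) = 1/2 × 0.02147 = 0.01074 mol
mass of Mg(OH)2 = 0.01074 × 58.32 = 0.6261 g

0.6261 g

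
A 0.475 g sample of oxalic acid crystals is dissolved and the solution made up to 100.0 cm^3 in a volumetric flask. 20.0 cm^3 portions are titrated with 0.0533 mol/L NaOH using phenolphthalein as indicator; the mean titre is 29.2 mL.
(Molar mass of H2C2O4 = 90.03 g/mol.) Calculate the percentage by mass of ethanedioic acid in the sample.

H2C2O4 + 2 NaOH → Na2C2O4 + 2 H2O
n(NaOH) per titration = 0.0292 × 0.0533 = 1.56 × 10^-3 mol
From the 1:2 ratio, n(H2C2O4) in each aliquot = 1/2 × 1.56 × 10^-3 = 7.78 × 10^-4 mol
n(H2C2O4) in the whole flask = 7.78 × 10^-4 × 100.0/20.0 = 3.89 × 10^-3 mol
mass of H2C2O4 = 3.89 × 10^-3 × 90.03 = 0.350 g
% H2C2O4 = 0.350 / 0.475 × 100 = 73.7 %

73.7 %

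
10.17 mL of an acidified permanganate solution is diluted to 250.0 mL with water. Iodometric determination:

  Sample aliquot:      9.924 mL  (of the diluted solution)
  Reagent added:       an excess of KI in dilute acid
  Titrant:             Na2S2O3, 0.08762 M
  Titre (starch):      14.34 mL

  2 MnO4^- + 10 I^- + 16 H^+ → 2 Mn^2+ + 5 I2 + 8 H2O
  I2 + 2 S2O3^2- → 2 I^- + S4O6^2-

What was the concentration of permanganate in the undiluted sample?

n(S2O3^2-) = 0.01434 × 0.08762 = 1.256 × 10^-3 mol
n(I2) = n(S2O3^2-)/2 = 6.282 × 10^-4 mol
From the 2:5 ratio, n(MnO4^-) in the aliquot = 2/5 × 6.282 × 10^-4 = 2.513 × 10^-4 mol
[MnO4^-]_dilute = 2.513 × 10^-4 / 0.009924 = 0.02532 mol/L
[MnO4^-]_original = 0.02532 × 250.0/10.17 = 0.6225 mol/L

0.6225 M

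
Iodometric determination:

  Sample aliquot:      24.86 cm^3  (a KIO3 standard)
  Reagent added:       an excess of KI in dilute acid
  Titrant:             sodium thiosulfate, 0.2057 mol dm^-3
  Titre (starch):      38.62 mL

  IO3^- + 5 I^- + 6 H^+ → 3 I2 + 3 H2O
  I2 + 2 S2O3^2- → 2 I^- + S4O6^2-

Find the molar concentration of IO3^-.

n(S2O3^2-) = 0.03862 × 0.2057 = 7.944 × 10^-3 mol
n(I2) = n(S2O3^2-)/2 = 3.972 × 10^-3 mol
From the 1:3 ratio, n(IO3^-) in the aliquot = 1/3 × 3.972 × 10^-3 = 1.324 × 10^-3 mol
[IO3^-] = 1.324 × 10^-3 / 0.02486 = 0.05326 mol/L

0.05326 mol/L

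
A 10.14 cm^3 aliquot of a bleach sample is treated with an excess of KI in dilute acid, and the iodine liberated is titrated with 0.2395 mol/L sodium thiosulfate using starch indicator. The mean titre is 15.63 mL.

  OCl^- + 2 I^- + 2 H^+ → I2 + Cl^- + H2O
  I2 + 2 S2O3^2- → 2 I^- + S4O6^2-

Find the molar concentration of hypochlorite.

0.1846 mol/L

n(S2O3^2-) = 0.01563 × 0.2395 = 3.743 × 10^-3 mol
n(I2) = n(S2O3^2-)/2 = 1.872 × 10^-3 mol
n(OCl^-) in the aliquot = 1.872 × 10^-3 mol (1:1 ratio)
[OCl^-] = 1.872 × 10^-3 / 0.01014 = 0.1846 mol/L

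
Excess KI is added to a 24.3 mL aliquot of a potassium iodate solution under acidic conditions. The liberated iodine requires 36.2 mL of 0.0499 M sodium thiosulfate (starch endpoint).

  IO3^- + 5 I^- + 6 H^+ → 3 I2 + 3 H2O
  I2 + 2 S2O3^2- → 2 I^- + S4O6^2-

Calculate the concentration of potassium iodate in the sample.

0.0124 M

n(S2O3^2-) = 0.0362 × 0.0499 = 1.81 × 10^-3 mol
n(I2) = n(S2O3^2-)/2 = 9.03 × 10^-4 mol
From the 1:3 ratio, n(IO3^-) in the aliquot = 1/3 × 9.03 × 10^-4 = 3.01 × 10^-4 mol
[IO3^-] = 3.01 × 10^-4 / 0.0243 = 0.0124 mol/L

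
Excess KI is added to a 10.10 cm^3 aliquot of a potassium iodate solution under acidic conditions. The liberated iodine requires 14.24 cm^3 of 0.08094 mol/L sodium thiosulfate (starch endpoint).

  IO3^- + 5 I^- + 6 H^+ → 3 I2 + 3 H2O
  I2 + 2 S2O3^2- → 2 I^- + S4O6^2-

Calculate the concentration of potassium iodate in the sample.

0.01902 mol/L

n(S2O3^2-) = 0.01424 × 0.08094 = 1.153 × 10^-3 mol
n(I2) = n(S2O3^2-)/2 = 5.763 × 10^-4 mol
From the 1:3 ratio, n(IO3^-) in the aliquot = 1/3 × 5.763 × 10^-4 = 1.921 × 10^-4 mol
[IO3^-] = 1.921 × 10^-4 / 0.01010 = 0.01902 mol/L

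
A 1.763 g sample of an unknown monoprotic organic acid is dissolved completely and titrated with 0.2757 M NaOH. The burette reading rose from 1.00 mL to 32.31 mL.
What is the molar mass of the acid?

204.2 g/mol

n(NaOH) = 0.03131 L × 0.2757 mol/L = 8.632 × 10^-3 mol
n(HA) = 8.632 × 10^-3 mol (1:1 ratio)
M = m / n = 1.763 g / 8.632 × 10^-3 mol = 204.2 g/mol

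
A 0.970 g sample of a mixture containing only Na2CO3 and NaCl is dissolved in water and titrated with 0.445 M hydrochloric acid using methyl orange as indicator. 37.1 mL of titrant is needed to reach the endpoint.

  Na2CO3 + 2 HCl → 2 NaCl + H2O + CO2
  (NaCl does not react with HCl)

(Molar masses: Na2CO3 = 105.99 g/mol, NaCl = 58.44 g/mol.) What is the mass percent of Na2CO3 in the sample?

n(HCl) = 0.0371 × 0.445 = 0.0165 mol
Let x = n(Na2CO3), y = n(NaCl).
Titrant: 2x = 0.0165;  mass: 105.99x + 58.44y = 0.970
Solving, x = 8.25 × 10^-3 mol, y = 1.63 × 10^-3 mol
mass of Na2CO3 = 8.25 × 10^-3 × 105.99 = 0.875 g
% Na2CO3 = 0.875 / 0.970 × 100 = 90.2 %

90.2 %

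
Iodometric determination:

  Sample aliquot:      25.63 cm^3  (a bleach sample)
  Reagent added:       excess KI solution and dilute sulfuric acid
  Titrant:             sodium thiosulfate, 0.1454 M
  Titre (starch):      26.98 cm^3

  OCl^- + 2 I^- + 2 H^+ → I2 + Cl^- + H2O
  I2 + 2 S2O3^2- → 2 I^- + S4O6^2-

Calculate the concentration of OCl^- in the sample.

n(S2O3^2-) = 0.02698 × 0.1454 = 3.923 × 10^-3 mol
n(I2) = n(S2O3^2-)/2 = 1.961 × 10^-3 mol
n(OCl^-) in the aliquot = 1.961 × 10^-3 mol (1:1 ratio)
[OCl^-] = 1.961 × 10^-3 / 0.02563 = 0.07653 mol/L

0.07653 M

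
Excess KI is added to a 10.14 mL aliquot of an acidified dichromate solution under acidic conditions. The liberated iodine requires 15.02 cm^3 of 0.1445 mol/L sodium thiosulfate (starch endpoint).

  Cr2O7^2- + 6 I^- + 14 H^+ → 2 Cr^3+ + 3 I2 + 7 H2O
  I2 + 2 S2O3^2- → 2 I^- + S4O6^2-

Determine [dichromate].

n(S2O3^2-) = 0.01502 × 0.1445 = 2.170 × 10^-3 mol
n(I2) = n(S2O3^2-)/2 = 1.085 × 10^-3 mol
From the 1:3 ratio, n(Cr2O7^2-) in the aliquot = 1/3 × 1.085 × 10^-3 = 3.617 × 10^-4 mol
[Cr2O7^2-] = 3.617 × 10^-4 / 0.01014 = 0.03567 mol/L

0.03567 mol/L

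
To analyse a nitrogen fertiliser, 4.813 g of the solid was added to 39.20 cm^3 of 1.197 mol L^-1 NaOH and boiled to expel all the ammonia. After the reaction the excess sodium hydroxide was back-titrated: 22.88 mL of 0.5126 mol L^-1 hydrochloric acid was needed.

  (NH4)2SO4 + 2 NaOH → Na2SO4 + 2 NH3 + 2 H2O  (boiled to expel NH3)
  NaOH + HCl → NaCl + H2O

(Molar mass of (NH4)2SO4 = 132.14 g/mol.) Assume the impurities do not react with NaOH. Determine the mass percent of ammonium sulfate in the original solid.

48.31 %

n(NaOH) added = 0.03920 × 1.197 = 0.04692 mol
n(HCl) used in back-titration = 0.02288 × 0.5126 = 0.01173 mol
n(NaOH) left over = 0.01173 mol (1:1 ratio)
n(NaOH) consumed by analyte = 0.04692 − 0.01173 = 0.03519 mol
From the 1:2 ratio, n((NH4)2SO4) = 1/2 × 0.03519 = 0.01760 mol
mass of (NH4)2SO4 = 0.01760 × 132.14 = 2.325 g
% (NH4)2SO4 = 2.325 / 4.813 × 100 = 48.31 %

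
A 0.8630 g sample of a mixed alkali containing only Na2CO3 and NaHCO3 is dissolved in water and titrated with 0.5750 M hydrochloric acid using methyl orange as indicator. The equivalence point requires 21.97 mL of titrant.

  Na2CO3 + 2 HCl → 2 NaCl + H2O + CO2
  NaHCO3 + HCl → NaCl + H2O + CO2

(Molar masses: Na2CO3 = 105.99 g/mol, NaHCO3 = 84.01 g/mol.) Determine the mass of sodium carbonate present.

0.3388 g

n(HCl) = 0.02197 × 0.5750 = 0.01263 mol
Let x = n(Na2CO3), y = n(NaHCO3).
Titrant: 2x + 1y = 0.01263;  mass: 105.99x + 84.01y = 0.8630
Solving, x = 3.196 × 10^-3 mol, y = 6.240 × 10^-3 mol
mass of Na2CO3 = 3.196 × 10^-3 × 105.99 = 0.3388 g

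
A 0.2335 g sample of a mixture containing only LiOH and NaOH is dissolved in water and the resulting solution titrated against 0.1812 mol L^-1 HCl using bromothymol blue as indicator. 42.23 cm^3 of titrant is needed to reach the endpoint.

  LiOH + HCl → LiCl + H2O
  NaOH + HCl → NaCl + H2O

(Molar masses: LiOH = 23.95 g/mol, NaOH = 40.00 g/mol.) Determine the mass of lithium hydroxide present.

0.1083 g

n(HCl) = 0.04223 × 0.1812 = 7.652 × 10^-3 mol
Let x = n(LiOH), y = n(NaOH).
Titrant: 1x + 1y = 7.652 × 10^-3;  mass: 23.95x + 40.00y = 0.2335
Solving, x = 4.522 × 10^-3 mol, y = 3.130 × 10^-3 mol
mass of LiOH = 4.522 × 10^-3 × 23.95 = 0.1083 g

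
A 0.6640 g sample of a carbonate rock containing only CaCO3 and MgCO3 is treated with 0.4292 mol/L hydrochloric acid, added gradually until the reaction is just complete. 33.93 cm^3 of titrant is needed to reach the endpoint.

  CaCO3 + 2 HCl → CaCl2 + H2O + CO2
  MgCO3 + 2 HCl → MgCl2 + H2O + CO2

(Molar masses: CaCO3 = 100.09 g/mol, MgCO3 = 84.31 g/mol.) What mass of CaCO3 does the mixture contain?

n(HCl) = 0.03393 × 0.4292 = 0.01456 mol
Let x = n(CaCO3), y = n(MgCO3).
Titrant: 2x + 2y = 0.01456;  mass: 100.09x + 84.31y = 0.6640
Solving, x = 3.175 × 10^-3 mol, y = 4.106 × 10^-3 mol
mass of CaCO3 = 3.175 × 10^-3 × 100.09 = 0.3178 g

0.3178 g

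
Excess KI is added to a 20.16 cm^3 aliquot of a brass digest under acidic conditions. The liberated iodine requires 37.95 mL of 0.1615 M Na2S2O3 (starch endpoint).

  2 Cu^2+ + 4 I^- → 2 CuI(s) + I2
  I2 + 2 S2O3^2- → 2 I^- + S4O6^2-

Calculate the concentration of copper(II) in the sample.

0.3040 M

n(S2O3^2-) = 0.03795 × 0.1615 = 6.129 × 10^-3 mol
n(I2) = n(S2O3^2-)/2 = 3.064 × 10^-3 mol
From the 2:1 ratio, n(Cu2+) in the aliquot = 2/1 × 3.064 × 10^-3 = 6.129 × 10^-3 mol
[Cu2+] = 6.129 × 10^-3 / 0.02016 = 0.3040 mol/L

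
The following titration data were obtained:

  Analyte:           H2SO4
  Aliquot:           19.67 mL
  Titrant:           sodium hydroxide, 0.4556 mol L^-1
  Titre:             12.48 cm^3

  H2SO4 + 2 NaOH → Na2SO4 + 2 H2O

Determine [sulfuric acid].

0.1445 mol/L

n(NaOH) = 0.01248 L × 0.4556 mol/L = 5.686 × 10^-3 mol
From the 1:2 mole ratio, n(H2SO4) = 1/2 × 5.686 × 10^-3 = 2.843 × 10^-3 mol
[H2SO4] = 2.843 × 10^-3 mol / 0.01967 L = 0.1445 mol/L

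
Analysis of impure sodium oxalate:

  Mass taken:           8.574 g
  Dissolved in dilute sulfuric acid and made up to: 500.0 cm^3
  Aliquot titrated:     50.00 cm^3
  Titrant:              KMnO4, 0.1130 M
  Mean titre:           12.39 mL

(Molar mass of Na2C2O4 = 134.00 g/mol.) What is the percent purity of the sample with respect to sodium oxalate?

54.70 %

2 MnO4^- + 5 C2O4^2- + 16 H^+ → 2 Mn^2+ + 10 CO2 + 8 H2O
n(KMnO4) per titration = 0.01239 × 0.1130 = 1.400 × 10^-3 mol
From the 5:2 ratio, n(Na2C2O4) in each aliquot = 5/2 × 1.400 × 10^-3 = 3.500 × 10^-3 mol
n(Na2C2O4) in the whole flask = 3.500 × 10^-3 × 500.0/50.00 = 0.03500 mol
mass of Na2C2O4 = 0.03500 × 134.00 = 4.690 g
% Na2C2O4 = 4.690 / 8.574 × 100 = 54.70 %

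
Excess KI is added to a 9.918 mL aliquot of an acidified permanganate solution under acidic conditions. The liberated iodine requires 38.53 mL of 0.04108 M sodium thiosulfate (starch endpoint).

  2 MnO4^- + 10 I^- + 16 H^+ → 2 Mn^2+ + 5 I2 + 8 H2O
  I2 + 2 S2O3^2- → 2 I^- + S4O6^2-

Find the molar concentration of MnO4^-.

0.03192 M

n(S2O3^2-) = 0.03853 × 0.04108 = 1.583 × 10^-3 mol
n(I2) = n(S2O3^2-)/2 = 7.914 × 10^-4 mol
From the 2:5 ratio, n(MnO4^-) in the aliquot = 2/5 × 7.914 × 10^-4 = 3.166 × 10^-4 mol
[MnO4^-] = 3.166 × 10^-4 / 0.009918 = 0.03192 mol/L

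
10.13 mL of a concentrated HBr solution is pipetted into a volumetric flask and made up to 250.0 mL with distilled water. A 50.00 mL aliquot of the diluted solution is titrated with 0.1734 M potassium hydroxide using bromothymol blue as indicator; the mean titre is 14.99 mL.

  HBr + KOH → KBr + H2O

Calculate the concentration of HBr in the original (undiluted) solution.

1.283 M

n(KOH) = 0.01499 × 0.1734 = 2.599 × 10^-3 mol
n(HBr) in the aliquot = 2.599 × 10^-3 mol (1:1 ratio)
[HBr]_dilute = 2.599 × 10^-3 / 0.05000 = 0.05199 mol/L
Dilution factor = 250.0 / 10.13 = 24.68
[HBr]_stock = 0.05199 × 24.68 = 1.283 mol/L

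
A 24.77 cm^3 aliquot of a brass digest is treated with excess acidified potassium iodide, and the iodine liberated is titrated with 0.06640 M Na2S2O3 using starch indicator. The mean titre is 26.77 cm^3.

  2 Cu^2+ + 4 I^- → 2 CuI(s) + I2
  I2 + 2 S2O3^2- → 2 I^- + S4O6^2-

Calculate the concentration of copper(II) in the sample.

n(S2O3^2-) = 0.02677 × 0.06640 = 1.778 × 10^-3 mol
n(I2) = n(S2O3^2-)/2 = 8.888 × 10^-4 mol
From the 2:1 ratio, n(Cu2+) in the aliquot = 2/1 × 8.888 × 10^-4 = 1.778 × 10^-3 mol
[Cu2+] = 1.778 × 10^-3 / 0.02477 = 0.07176 mol/L

0.07176 M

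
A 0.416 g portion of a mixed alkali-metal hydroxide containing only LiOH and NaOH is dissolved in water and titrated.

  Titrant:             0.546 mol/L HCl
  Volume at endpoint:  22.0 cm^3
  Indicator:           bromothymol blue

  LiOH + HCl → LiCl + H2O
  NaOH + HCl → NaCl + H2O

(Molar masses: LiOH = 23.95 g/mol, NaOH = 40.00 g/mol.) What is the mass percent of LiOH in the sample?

n(HCl) = 0.0220 × 0.546 = 0.0120 mol
Let x = n(LiOH), y = n(NaOH).
Titrant: 1x + 1y = 0.0120;  mass: 23.95x + 40.00y = 0.416
Solving, x = 4.02 × 10^-3 mol, y = 7.99 × 10^-3 mol
mass of LiOH = 4.02 × 10^-3 × 23.95 = 0.0962 g
% LiOH = 0.0962 / 0.416 × 100 = 23.1 %

23.1 %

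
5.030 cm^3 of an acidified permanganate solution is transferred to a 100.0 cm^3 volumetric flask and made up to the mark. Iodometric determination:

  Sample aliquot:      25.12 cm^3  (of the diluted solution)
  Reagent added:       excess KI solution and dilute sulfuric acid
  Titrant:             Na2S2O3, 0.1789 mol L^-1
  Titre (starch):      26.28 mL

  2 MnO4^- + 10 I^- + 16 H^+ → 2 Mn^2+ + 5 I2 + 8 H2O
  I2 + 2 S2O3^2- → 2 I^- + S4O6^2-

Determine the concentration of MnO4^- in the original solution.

n(S2O3^2-) = 0.02628 × 0.1789 = 4.701 × 10^-3 mol
n(I2) = n(S2O3^2-)/2 = 2.351 × 10^-3 mol
From the 2:5 ratio, n(MnO4^-) in the aliquot = 2/5 × 2.351 × 10^-3 = 9.403 × 10^-4 mol
[MnO4^-]_dilute = 9.403 × 10^-4 / 0.02512 = 0.03743 mol/L
[MnO4^-]_original = 0.03743 × 100.0/5.030 = 0.7442 mol/L

0.7442 mol/L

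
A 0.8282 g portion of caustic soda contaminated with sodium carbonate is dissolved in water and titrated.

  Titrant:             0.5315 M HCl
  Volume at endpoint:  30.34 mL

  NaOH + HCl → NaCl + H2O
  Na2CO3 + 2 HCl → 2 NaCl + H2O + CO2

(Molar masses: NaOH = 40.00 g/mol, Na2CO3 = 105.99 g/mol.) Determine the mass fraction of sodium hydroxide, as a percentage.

9.805 %

n(HCl) = 0.03034 × 0.5315 = 0.01613 mol
Let x = n(NaOH), y = n(Na2CO3).
Titrant: 1x + 2y = 0.01613;  mass: 40.00x + 105.99y = 0.8282
Solving, x = 2.030 × 10^-3 mol, y = 7.048 × 10^-3 mol
mass of NaOH = 2.030 × 10^-3 × 40.00 = 0.08121 g
% NaOH = 0.08121 / 0.8282 × 100 = 9.805 %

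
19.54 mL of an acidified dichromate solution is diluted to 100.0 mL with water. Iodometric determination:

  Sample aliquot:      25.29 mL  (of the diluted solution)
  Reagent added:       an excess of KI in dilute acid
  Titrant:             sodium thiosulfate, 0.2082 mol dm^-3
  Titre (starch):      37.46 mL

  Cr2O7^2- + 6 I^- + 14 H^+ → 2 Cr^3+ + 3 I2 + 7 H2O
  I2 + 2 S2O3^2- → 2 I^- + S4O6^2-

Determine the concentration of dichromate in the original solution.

0.2630 mol/L

n(S2O3^2-) = 0.03746 × 0.2082 = 7.799 × 10^-3 mol
n(I2) = n(S2O3^2-)/2 = 3.900 × 10^-3 mol
From the 1:3 ratio, n(Cr2O7^2-) in the aliquot = 1/3 × 3.900 × 10^-3 = 1.300 × 10^-3 mol
[Cr2O7^2-]_dilute = 1.300 × 10^-3 / 0.02529 = 0.05140 mol/L
[Cr2O7^2-]_original = 0.05140 × 100.0/19.54 = 0.2630 mol/L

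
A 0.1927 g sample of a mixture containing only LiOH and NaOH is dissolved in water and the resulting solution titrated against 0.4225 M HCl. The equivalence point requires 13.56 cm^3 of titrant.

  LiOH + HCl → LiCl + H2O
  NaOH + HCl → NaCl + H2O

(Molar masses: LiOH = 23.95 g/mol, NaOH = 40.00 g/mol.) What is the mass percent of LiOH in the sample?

n(HCl) = 0.01356 × 0.4225 = 5.729 × 10^-3 mol
Let x = n(LiOH), y = n(NaOH).
Titrant: 1x + 1y = 5.729 × 10^-3;  mass: 23.95x + 40.00y = 0.1927
Solving, x = 2.272 × 10^-3 mol, y = 3.457 × 10^-3 mol
mass of LiOH = 2.272 × 10^-3 × 23.95 = 0.05441 g
% LiOH = 0.05441 / 0.1927 × 100 = 28.24 %

28.24 %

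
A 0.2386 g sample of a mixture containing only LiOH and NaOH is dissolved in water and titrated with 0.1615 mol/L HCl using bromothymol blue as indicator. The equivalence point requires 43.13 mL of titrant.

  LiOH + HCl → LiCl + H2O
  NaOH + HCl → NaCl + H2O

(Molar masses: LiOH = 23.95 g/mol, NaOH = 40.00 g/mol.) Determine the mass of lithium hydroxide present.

0.05972 g

n(HCl) = 0.04313 × 0.1615 = 6.965 × 10^-3 mol
Let x = n(LiOH), y = n(NaOH).
Titrant: 1x + 1y = 6.965 × 10^-3;  mass: 23.95x + 40.00y = 0.2386
Solving, x = 2.493 × 10^-3 mol, y = 4.472 × 10^-3 mol
mass of LiOH = 2.493 × 10^-3 × 23.95 = 0.05972 g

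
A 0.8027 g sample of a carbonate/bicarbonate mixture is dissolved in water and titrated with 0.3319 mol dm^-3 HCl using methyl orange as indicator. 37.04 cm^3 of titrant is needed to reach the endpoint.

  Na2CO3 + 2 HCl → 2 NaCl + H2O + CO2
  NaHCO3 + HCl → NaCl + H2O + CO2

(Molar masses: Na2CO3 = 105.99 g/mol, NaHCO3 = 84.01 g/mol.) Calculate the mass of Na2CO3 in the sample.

0.3931 g

n(HCl) = 0.03704 × 0.3319 = 0.01229 mol
Let x = n(Na2CO3), y = n(NaHCO3).
Titrant: 2x + 1y = 0.01229;  mass: 105.99x + 84.01y = 0.8027
Solving, x = 3.709 × 10^-3 mol, y = 4.875 × 10^-3 mol
mass of Na2CO3 = 3.709 × 10^-3 × 105.99 = 0.3931 g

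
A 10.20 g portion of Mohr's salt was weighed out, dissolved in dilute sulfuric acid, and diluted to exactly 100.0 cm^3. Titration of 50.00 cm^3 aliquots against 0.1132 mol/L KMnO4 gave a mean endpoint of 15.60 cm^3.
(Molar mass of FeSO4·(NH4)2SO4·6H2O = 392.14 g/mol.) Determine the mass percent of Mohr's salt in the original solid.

MnO4^- + 5 Fe^2+ + 8 H^+ → Mn^2+ + 5 Fe^3+ + 4 H2O
n(KMnO4) per titration = 0.01560 × 0.1132 = 1.766 × 10^-3 mol
From the 5:1 ratio, n(FeSO4·(NH4)2SO4·6H2O) in each aliquot = 5/1 × 1.766 × 10^-3 = 8.830 × 10^-3 mol
n(FeSO4·(NH4)2SO4·6H2O) in the whole flask = 8.830 × 10^-3 × 100.0/50.00 = 0.01766 mol
mass of FeSO4·(NH4)2SO4·6H2O = 0.01766 × 392.14 = 6.925 g
% FeSO4·(NH4)2SO4·6H2O = 6.925 / 10.20 × 100 = 67.89 %

67.89 %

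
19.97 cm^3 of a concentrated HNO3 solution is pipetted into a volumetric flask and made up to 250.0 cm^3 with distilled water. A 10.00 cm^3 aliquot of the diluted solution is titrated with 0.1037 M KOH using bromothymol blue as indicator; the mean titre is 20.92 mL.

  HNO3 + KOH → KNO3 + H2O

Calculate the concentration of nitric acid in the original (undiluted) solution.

n(KOH) = 0.02092 × 0.1037 = 2.169 × 10^-3 mol
n(HNO3) in the aliquot = 2.169 × 10^-3 mol (1:1 ratio)
[HNO3]_dilute = 2.169 × 10^-3 / 0.01000 = 0.2169 mol/L
Dilution factor = 250.0 / 19.97 = 12.52
[HNO3]_stock = 0.2169 × 12.52 = 2.716 mol/L

2.716 M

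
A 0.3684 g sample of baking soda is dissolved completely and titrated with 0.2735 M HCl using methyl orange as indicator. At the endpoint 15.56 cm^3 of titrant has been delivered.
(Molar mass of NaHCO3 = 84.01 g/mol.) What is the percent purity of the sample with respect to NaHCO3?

NaHCO3 + HCl → NaCl + H2O + CO2
n(HCl) = 0.01556 L × 0.2735 mol/L = 4.256 × 10^-3 mol
n(NaHCO3) = 4.256 × 10^-3 mol (1:1 ratio)
mass of NaHCO3 = 4.256 × 10^-3 × 84.01 g/mol = 0.3575 g
% NaHCO3 = 0.3575 / 0.3684 × 100 = 97.05 %

97.05 %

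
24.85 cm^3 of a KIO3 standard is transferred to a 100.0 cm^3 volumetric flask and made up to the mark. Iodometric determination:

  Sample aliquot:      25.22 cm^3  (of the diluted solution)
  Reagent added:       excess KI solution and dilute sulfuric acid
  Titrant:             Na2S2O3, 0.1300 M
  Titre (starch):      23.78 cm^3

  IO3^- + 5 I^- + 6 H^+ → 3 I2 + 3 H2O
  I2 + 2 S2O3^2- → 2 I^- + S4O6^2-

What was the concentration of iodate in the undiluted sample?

n(S2O3^2-) = 0.02378 × 0.1300 = 3.091 × 10^-3 mol
n(I2) = n(S2O3^2-)/2 = 1.546 × 10^-3 mol
From the 1:3 ratio, n(IO3^-) in the aliquot = 1/3 × 1.546 × 10^-3 = 5.152 × 10^-4 mol
[IO3^-]_dilute = 5.152 × 10^-4 / 0.02522 = 0.02043 mol/L
[IO3^-]_original = 0.02043 × 100.0/24.85 = 0.08221 mol/L

0.08221 M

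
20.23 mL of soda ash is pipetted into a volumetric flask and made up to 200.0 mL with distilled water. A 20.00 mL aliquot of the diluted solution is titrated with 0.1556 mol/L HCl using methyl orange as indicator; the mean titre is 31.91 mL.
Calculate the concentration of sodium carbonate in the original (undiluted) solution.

1.227 mol/L

Na2CO3 + 2 HCl → 2 NaCl + H2O + CO2
n(HCl) = 0.03191 × 0.1556 = 4.965 × 10^-3 mol
From the 1:2 ratio, n(Na2CO3) in the aliquot = 1/2 × 4.965 × 10^-3 = 2.483 × 10^-3 mol
[Na2CO3]_dilute = 2.483 × 10^-3 / 0.02000 = 0.1241 mol/L
Dilution factor = 200.0 / 20.23 = 9.886
[Na2CO3]_stock = 0.1241 × 9.886 = 1.227 mol/L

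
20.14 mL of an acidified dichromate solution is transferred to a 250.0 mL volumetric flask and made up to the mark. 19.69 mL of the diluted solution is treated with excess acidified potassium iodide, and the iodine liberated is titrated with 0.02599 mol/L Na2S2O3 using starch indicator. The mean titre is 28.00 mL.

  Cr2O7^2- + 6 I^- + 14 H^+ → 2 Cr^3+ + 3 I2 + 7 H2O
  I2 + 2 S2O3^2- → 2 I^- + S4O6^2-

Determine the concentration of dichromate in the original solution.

0.07646 mol/L

n(S2O3^2-) = 0.02800 × 0.02599 = 7.277 × 10^-4 mol
n(I2) = n(S2O3^2-)/2 = 3.639 × 10^-4 mol
From the 1:3 ratio, n(Cr2O7^2-) in the aliquot = 1/3 × 3.639 × 10^-4 = 1.213 × 10^-4 mol
[Cr2O7^2-]_dilute = 1.213 × 10^-4 / 0.01969 = 0.006160 mol/L
[Cr2O7^2-]_original = 0.006160 × 250.0/20.14 = 0.07646 mol/L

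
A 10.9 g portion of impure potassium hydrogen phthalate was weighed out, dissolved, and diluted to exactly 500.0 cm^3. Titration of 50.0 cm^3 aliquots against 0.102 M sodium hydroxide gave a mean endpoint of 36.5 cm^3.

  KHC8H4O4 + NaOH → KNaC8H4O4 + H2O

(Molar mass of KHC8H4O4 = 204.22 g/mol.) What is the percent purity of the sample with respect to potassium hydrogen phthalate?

n(NaOH) per titration = 0.0365 × 0.102 = 3.72 × 10^-3 mol
n(KHC8H4O4) in each aliquot = 3.72 × 10^-3 mol (1:1 ratio)
n(KHC8H4O4) in the whole flask = 3.72 × 10^-3 × 500.0/50.0 = 0.0372 mol
mass of KHC8H4O4 = 0.0372 × 204.22 = 7.60 g
% KHC8H4O4 = 7.60 / 10.9 × 100 = 69.8 %

69.8 %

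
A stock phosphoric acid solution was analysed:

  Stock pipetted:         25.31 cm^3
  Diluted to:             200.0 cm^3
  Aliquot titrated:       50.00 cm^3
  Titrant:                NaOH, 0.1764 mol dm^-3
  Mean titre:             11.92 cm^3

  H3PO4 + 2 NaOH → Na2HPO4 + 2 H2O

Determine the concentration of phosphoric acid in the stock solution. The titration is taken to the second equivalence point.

0.1662 mol/L

n(NaOH) = 0.01192 × 0.1764 = 2.103 × 10^-3 mol
From the 1:2 ratio, n(H3PO4) in the aliquot = 1/2 × 2.103 × 10^-3 = 1.051 × 10^-3 mol
[H3PO4]_dilute = 1.051 × 10^-3 / 0.05000 = 0.02103 mol/L
Dilution factor = 200.0 / 25.31 = 7.902
[H3PO4]_stock = 0.02103 × 7.902 = 0.1662 mol/L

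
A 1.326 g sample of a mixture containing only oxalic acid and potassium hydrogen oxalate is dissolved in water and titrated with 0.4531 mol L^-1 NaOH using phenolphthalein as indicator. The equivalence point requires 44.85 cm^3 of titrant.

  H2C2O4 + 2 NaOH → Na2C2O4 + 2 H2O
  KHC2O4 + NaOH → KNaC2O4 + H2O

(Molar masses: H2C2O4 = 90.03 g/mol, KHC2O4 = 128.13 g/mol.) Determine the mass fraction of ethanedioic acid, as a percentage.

52.19 %

n(NaOH) = 0.04485 × 0.4531 = 0.02032 mol
Let x = n(H2C2O4), y = n(KHC2O4).
Titrant: 2x + 1y = 0.02032;  mass: 90.03x + 128.13y = 1.326
Solving, x = 7.687 × 10^-3 mol, y = 4.948 × 10^-3 mol
mass of H2C2O4 = 7.687 × 10^-3 × 90.03 = 0.6921 g
% H2C2O4 = 0.6921 / 1.326 × 100 = 52.19 %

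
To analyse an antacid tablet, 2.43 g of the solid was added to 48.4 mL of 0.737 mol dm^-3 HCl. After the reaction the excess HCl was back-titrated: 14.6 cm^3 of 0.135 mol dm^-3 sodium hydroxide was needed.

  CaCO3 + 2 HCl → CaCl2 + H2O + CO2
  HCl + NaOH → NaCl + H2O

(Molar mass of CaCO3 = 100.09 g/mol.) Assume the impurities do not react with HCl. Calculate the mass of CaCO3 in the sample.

1.69 g

n(HCl) added = 0.0484 × 0.737 = 0.0357 mol
n(NaOH) used in back-titration = 0.0146 × 0.135 = 1.97 × 10^-3 mol
n(HCl) left over = 1.97 × 10^-3 mol (1:1 ratio)
n(HCl) consumed by analyte = 0.0357 − 1.97 × 10^-3 = 0.0337 mol
From the 1:2 ratio, n(CaCO3) = 1/2 × 0.0337 = 0.0168 mol
mass of CaCO3 = 0.0168 × 100.09 = 1.69 g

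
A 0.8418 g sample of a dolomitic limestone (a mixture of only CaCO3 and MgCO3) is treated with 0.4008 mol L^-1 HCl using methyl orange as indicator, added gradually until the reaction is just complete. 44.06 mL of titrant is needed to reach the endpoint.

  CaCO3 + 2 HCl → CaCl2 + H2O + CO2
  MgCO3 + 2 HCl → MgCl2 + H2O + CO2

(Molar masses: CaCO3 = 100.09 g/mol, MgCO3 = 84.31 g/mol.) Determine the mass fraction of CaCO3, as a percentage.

n(HCl) = 0.04406 × 0.4008 = 0.01766 mol
Let x = n(CaCO3), y = n(MgCO3).
Titrant: 2x + 2y = 0.01766;  mass: 100.09x + 84.31y = 0.8418
Solving, x = 6.171 × 10^-3 mol, y = 2.659 × 10^-3 mol
mass of CaCO3 = 6.171 × 10^-3 × 100.09 = 0.6176 g
% CaCO3 = 0.6176 / 0.8418 × 100 = 73.37 %

73.37 %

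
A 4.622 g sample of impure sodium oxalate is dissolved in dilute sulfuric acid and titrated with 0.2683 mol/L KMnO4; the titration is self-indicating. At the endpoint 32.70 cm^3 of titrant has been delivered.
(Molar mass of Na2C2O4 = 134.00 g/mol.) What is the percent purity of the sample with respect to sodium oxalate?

63.59 %

2 MnO4^- + 5 C2O4^2- + 16 H^+ → 2 Mn^2+ + 10 CO2 + 8 H2O
n(KMnO4) = 0.03270 L × 0.2683 mol/L = 8.773 × 10^-3 mol
From the 5:2 ratio, n(Na2C2O4) = 5/2 × 8.773 × 10^-3 = 0.02193 mol
mass of Na2C2O4 = 0.02193 × 134.00 g/mol = 2.939 g
% Na2C2O4 = 2.939 / 4.622 × 100 = 63.59 %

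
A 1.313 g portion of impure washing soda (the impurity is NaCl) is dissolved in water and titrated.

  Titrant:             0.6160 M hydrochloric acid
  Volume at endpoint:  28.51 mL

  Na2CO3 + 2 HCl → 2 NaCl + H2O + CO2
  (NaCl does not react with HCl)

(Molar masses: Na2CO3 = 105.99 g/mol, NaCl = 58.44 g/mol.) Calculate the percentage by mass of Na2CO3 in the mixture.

70.88 %

n(HCl) = 0.02851 × 0.6160 = 0.01756 mol
Let x = n(Na2CO3), y = n(NaCl).
Titrant: 2x = 0.01756;  mass: 105.99x + 58.44y = 1.313
Solving, x = 8.781 × 10^-3 mol, y = 6.542 × 10^-3 mol
mass of Na2CO3 = 8.781 × 10^-3 × 105.99 = 0.9307 g
% Na2CO3 = 0.9307 / 1.313 × 100 = 70.88 %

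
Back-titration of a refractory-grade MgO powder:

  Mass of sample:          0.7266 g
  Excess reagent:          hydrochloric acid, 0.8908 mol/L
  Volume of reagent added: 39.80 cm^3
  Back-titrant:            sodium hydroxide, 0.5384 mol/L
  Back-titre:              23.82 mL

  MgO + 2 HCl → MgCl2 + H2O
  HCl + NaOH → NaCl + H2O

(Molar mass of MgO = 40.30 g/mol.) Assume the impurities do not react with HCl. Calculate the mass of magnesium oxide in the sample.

n(HCl) added = 0.03980 × 0.8908 = 0.03545 mol
n(NaOH) used in back-titration = 0.02382 × 0.5384 = 0.01282 mol
n(HCl) left over = 0.01282 mol (1:1 ratio)
n(HCl) consumed by analyte = 0.03545 − 0.01282 = 0.02263 mol
From the 1:2 ratio, n(MgO) = 1/2 × 0.02263 = 0.01131 mol
mass of MgO = 0.01131 × 40.30 = 0.4560 g

0.4560 g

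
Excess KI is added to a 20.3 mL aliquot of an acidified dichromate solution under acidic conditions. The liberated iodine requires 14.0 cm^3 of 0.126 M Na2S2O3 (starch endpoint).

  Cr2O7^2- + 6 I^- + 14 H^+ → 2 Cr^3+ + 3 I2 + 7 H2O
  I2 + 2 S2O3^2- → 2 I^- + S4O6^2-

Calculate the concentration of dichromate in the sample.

0.0145 M

n(S2O3^2-) = 0.0140 × 0.126 = 1.76 × 10^-3 mol
n(I2) = n(S2O3^2-)/2 = 8.82 × 10^-4 mol
From the 1:3 ratio, n(Cr2O7^2-) in the aliquot = 1/3 × 8.82 × 10^-4 = 2.94 × 10^-4 mol
[Cr2O7^2-] = 2.94 × 10^-4 / 0.0203 = 0.0145 mol/L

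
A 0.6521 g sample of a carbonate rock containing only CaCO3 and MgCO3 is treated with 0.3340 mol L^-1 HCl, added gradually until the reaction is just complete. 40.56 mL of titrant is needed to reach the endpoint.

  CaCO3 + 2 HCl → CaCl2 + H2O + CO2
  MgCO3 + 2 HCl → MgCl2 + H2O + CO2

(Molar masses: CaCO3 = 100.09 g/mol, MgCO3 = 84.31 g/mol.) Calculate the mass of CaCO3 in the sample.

n(HCl) = 0.04056 × 0.3340 = 0.01355 mol
Let x = n(CaCO3), y = n(MgCO3).
Titrant: 2x + 2y = 0.01355;  mass: 100.09x + 84.31y = 0.6521
Solving, x = 5.135 × 10^-3 mol, y = 1.639 × 10^-3 mol
mass of CaCO3 = 5.135 × 10^-3 × 100.09 = 0.5139 g

0.5139 g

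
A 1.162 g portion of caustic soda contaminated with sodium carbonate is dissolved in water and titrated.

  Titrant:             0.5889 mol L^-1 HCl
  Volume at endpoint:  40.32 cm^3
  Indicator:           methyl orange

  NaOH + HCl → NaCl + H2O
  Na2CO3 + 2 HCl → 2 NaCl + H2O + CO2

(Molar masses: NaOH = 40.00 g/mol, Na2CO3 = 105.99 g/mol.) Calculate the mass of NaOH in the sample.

0.2965 g

n(HCl) = 0.04032 × 0.5889 = 0.02374 mol
Let x = n(NaOH), y = n(Na2CO3).
Titrant: 1x + 2y = 0.02374;  mass: 40.00x + 105.99y = 1.162
Solving, x = 7.413 × 10^-3 mol, y = 8.166 × 10^-3 mol
mass of NaOH = 7.413 × 10^-3 × 40.00 = 0.2965 g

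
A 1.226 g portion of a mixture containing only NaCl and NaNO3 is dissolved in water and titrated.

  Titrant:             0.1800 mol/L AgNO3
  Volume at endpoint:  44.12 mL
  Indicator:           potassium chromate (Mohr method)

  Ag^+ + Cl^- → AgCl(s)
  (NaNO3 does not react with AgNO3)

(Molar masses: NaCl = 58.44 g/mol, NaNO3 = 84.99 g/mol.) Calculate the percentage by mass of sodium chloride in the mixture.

37.86 %

n(AgNO3) = 0.04412 × 0.1800 = 7.942 × 10^-3 mol
Let x = n(NaCl), y = n(NaNO3).
Titrant: 1x = 7.942 × 10^-3;  mass: 58.44x + 84.99y = 1.226
Solving, x = 7.942 × 10^-3 mol, y = 8.965 × 10^-3 mol
mass of NaCl = 7.942 × 10^-3 × 58.44 = 0.4641 g
% NaCl = 0.4641 / 1.226 × 100 = 37.86 %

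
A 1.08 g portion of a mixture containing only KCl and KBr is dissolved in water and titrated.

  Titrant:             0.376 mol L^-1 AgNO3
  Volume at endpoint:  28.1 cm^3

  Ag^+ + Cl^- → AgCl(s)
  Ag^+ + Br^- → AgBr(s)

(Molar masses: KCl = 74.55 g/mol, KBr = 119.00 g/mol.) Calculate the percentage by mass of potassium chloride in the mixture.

n(AgNO3) = 0.0281 × 0.376 = 0.0106 mol
Let x = n(KCl), y = n(KBr).
Titrant: 1x + 1y = 0.0106;  mass: 74.55x + 119.00y = 1.08
Solving, x = 3.99 × 10^-3 mol, y = 6.58 × 10^-3 mol
mass of KCl = 3.99 × 10^-3 × 74.55 = 0.297 g
% KCl = 0.297 / 1.08 × 100 = 27.5 %

27.5 %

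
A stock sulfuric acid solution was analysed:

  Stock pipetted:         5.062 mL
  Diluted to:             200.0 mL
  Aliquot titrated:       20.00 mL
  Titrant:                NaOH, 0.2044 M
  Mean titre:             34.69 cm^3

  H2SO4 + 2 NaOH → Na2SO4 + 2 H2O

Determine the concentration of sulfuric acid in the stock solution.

n(NaOH) = 0.03469 × 0.2044 = 7.091 × 10^-3 mol
From the 1:2 ratio, n(H2SO4) in the aliquot = 1/2 × 7.091 × 10^-3 = 3.545 × 10^-3 mol
[H2SO4]_dilute = 3.545 × 10^-3 / 0.02000 = 0.1773 mol/L
Dilution factor = 200.0 / 5.062 = 39.51
[H2SO4]_stock = 0.1773 × 39.51 = 7.004 mol/L

7.004 M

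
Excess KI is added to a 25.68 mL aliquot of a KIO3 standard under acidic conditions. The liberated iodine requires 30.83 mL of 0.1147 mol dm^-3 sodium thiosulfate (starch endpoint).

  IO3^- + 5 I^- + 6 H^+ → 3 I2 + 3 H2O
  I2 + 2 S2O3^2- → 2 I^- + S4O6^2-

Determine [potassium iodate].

0.02295 mol/L

n(S2O3^2-) = 0.03083 × 0.1147 = 3.536 × 10^-3 mol
n(I2) = n(S2O3^2-)/2 = 1.768 × 10^-3 mol
From the 1:3 ratio, n(IO3^-) in the aliquot = 1/3 × 1.768 × 10^-3 = 5.894 × 10^-4 mol
[IO3^-] = 5.894 × 10^-4 / 0.02568 = 0.02295 mol/L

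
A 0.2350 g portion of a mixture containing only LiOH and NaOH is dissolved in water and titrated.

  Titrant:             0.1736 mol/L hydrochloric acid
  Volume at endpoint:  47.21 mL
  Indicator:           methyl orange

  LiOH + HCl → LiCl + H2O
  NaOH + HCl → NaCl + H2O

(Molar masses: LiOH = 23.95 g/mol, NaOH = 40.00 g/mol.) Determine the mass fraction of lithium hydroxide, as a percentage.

58.94 %

n(HCl) = 0.04721 × 0.1736 = 8.196 × 10^-3 mol
Let x = n(LiOH), y = n(NaOH).
Titrant: 1x + 1y = 8.196 × 10^-3;  mass: 23.95x + 40.00y = 0.2350
Solving, x = 5.784 × 10^-3 mol, y = 2.412 × 10^-3 mol
mass of LiOH = 5.784 × 10^-3 × 23.95 = 0.1385 g
% LiOH = 0.1385 / 0.2350 × 100 = 58.94 %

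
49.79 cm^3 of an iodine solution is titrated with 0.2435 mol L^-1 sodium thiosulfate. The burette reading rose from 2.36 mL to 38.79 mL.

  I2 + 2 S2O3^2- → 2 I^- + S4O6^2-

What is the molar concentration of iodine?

0.08908 mol/L

n(Na2S2O3) = 0.03643 L × 0.2435 mol/L = 8.871 × 10^-3 mol
From the 1:2 mole ratio, n(I2) = 1/2 × 8.871 × 10^-3 = 4.435 × 10^-3 mol
[I2] = 4.435 × 10^-3 mol / 0.04979 L = 0.08908 mol/L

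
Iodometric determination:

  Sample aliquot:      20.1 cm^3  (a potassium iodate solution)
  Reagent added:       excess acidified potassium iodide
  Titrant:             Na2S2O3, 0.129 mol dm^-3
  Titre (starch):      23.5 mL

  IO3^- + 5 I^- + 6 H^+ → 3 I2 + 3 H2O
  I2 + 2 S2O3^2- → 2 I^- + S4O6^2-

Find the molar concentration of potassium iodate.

0.0251 mol/L

n(S2O3^2-) = 0.0235 × 0.129 = 3.03 × 10^-3 mol
n(I2) = n(S2O3^2-)/2 = 1.52 × 10^-3 mol
From the 1:3 ratio, n(IO3^-) in the aliquot = 1/3 × 1.52 × 10^-3 = 5.05 × 10^-4 mol
[IO3^-] = 5.05 × 10^-4 / 0.0201 = 0.0251 mol/L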